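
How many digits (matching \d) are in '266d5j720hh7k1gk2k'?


\d matches any digit 0-9.
Scanning '266d5j720hh7k1gk2k':
  pos 0: '2' -> DIGIT
  pos 1: '6' -> DIGIT
  pos 2: '6' -> DIGIT
  pos 4: '5' -> DIGIT
  pos 6: '7' -> DIGIT
  pos 7: '2' -> DIGIT
  pos 8: '0' -> DIGIT
  pos 11: '7' -> DIGIT
  pos 13: '1' -> DIGIT
  pos 16: '2' -> DIGIT
Digits found: ['2', '6', '6', '5', '7', '2', '0', '7', '1', '2']
Total: 10

10


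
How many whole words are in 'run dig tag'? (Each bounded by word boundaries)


Word boundaries (\b) mark the start/end of each word.
Text: 'run dig tag'
Splitting by whitespace:
  Word 1: 'run'
  Word 2: 'dig'
  Word 3: 'tag'
Total whole words: 3

3


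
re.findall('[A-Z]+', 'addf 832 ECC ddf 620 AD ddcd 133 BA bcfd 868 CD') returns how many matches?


Pattern '[A-Z]+' finds one or more uppercase letters.
Text: 'addf 832 ECC ddf 620 AD ddcd 133 BA bcfd 868 CD'
Scanning for matches:
  Match 1: 'ECC'
  Match 2: 'AD'
  Match 3: 'BA'
  Match 4: 'CD'
Total matches: 4

4


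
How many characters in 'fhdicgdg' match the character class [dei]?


Character class [dei] matches any of: {d, e, i}
Scanning string 'fhdicgdg' character by character:
  pos 0: 'f' -> no
  pos 1: 'h' -> no
  pos 2: 'd' -> MATCH
  pos 3: 'i' -> MATCH
  pos 4: 'c' -> no
  pos 5: 'g' -> no
  pos 6: 'd' -> MATCH
  pos 7: 'g' -> no
Total matches: 3

3


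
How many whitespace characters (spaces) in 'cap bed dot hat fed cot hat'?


\s matches whitespace characters (spaces, tabs, etc.).
Text: 'cap bed dot hat fed cot hat'
This text has 7 words separated by spaces.
Number of spaces = number of words - 1 = 7 - 1 = 6

6


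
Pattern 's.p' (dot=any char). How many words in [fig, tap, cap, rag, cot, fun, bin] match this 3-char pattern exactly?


Pattern 's.p' means: starts with 's', any single char, ends with 'p'.
Checking each word (must be exactly 3 chars):
  'fig' (len=3): no
  'tap' (len=3): no
  'cap' (len=3): no
  'rag' (len=3): no
  'cot' (len=3): no
  'fun' (len=3): no
  'bin' (len=3): no
Matching words: []
Total: 0

0


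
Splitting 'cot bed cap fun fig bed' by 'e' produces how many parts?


Splitting by 'e' breaks the string at each occurrence of the separator.
Text: 'cot bed cap fun fig bed'
Parts after split:
  Part 1: 'cot b'
  Part 2: 'd cap fun fig b'
  Part 3: 'd'
Total parts: 3

3


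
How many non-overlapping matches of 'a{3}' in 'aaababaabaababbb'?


Pattern 'a{3}' matches exactly 3 consecutive a's (greedy, non-overlapping).
String: 'aaababaabaababbb'
Scanning for runs of a's:
  Run at pos 0: 'aaa' (length 3) -> 1 match(es)
  Run at pos 4: 'a' (length 1) -> 0 match(es)
  Run at pos 6: 'aa' (length 2) -> 0 match(es)
  Run at pos 9: 'aa' (length 2) -> 0 match(es)
  Run at pos 12: 'a' (length 1) -> 0 match(es)
Matches found: ['aaa']
Total: 1

1


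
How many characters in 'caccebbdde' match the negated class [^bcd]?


Negated class [^bcd] matches any char NOT in {b, c, d}
Scanning 'caccebbdde':
  pos 0: 'c' -> no (excluded)
  pos 1: 'a' -> MATCH
  pos 2: 'c' -> no (excluded)
  pos 3: 'c' -> no (excluded)
  pos 4: 'e' -> MATCH
  pos 5: 'b' -> no (excluded)
  pos 6: 'b' -> no (excluded)
  pos 7: 'd' -> no (excluded)
  pos 8: 'd' -> no (excluded)
  pos 9: 'e' -> MATCH
Total matches: 3

3


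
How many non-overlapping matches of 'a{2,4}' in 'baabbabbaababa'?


Pattern 'a{2,4}' matches between 2 and 4 consecutive a's (greedy).
String: 'baabbabbaababa'
Finding runs of a's and applying greedy matching:
  Run at pos 1: 'aa' (length 2)
  Run at pos 5: 'a' (length 1)
  Run at pos 8: 'aa' (length 2)
  Run at pos 11: 'a' (length 1)
  Run at pos 13: 'a' (length 1)
Matches: ['aa', 'aa']
Count: 2

2


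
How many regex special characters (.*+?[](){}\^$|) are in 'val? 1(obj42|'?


Regex special characters are: . * + ? [ ] ( ) { } \ ^ $ |
Scanning 'val? 1(obj42|':
  pos 3: '?' -> SPECIAL
  pos 6: '(' -> SPECIAL
  pos 12: '|' -> SPECIAL
Special chars found: ['?', '(', '|']
Total: 3

3


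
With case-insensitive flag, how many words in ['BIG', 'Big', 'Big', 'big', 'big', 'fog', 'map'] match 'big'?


Case-insensitive matching: compare each word's lowercase form to 'big'.
  'BIG' -> lower='big' -> MATCH
  'Big' -> lower='big' -> MATCH
  'Big' -> lower='big' -> MATCH
  'big' -> lower='big' -> MATCH
  'big' -> lower='big' -> MATCH
  'fog' -> lower='fog' -> no
  'map' -> lower='map' -> no
Matches: ['BIG', 'Big', 'Big', 'big', 'big']
Count: 5

5


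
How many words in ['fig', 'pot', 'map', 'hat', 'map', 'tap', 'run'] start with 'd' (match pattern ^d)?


Pattern ^d anchors to start of word. Check which words begin with 'd':
  'fig' -> no
  'pot' -> no
  'map' -> no
  'hat' -> no
  'map' -> no
  'tap' -> no
  'run' -> no
Matching words: []
Count: 0

0


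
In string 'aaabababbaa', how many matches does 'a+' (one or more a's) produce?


Pattern 'a+' matches one or more consecutive a's.
String: 'aaabababbaa'
Scanning for runs of a:
  Match 1: 'aaa' (length 3)
  Match 2: 'a' (length 1)
  Match 3: 'a' (length 1)
  Match 4: 'aa' (length 2)
Total matches: 4

4


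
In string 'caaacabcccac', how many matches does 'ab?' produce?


Pattern 'ab?' matches 'a' optionally followed by 'b'.
String: 'caaacabcccac'
Scanning left to right for 'a' then checking next char:
  Match 1: 'a' (a not followed by b)
  Match 2: 'a' (a not followed by b)
  Match 3: 'a' (a not followed by b)
  Match 4: 'ab' (a followed by b)
  Match 5: 'a' (a not followed by b)
Total matches: 5

5


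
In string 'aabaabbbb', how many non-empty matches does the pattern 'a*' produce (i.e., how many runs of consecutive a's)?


Pattern 'a*' matches zero or more a's. We want non-empty runs of consecutive a's.
String: 'aabaabbbb'
Walking through the string to find runs of a's:
  Run 1: positions 0-1 -> 'aa'
  Run 2: positions 3-4 -> 'aa'
Non-empty runs found: ['aa', 'aa']
Count: 2

2


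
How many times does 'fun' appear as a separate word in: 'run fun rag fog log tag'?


Scanning each word for exact match 'fun':
  Word 1: 'run' -> no
  Word 2: 'fun' -> MATCH
  Word 3: 'rag' -> no
  Word 4: 'fog' -> no
  Word 5: 'log' -> no
  Word 6: 'tag' -> no
Total matches: 1

1


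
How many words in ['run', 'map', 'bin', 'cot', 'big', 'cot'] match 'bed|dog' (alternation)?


Alternation 'bed|dog' matches either 'bed' or 'dog'.
Checking each word:
  'run' -> no
  'map' -> no
  'bin' -> no
  'cot' -> no
  'big' -> no
  'cot' -> no
Matches: []
Count: 0

0


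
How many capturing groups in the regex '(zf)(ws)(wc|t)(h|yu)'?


To count capturing groups, count each '(' that starts a group.
Pattern: '(zf)(ws)(wc|t)(h|yu)'
Walking through the pattern:
  Position 0: '(' -> group #1
  Position 4: '(' -> group #2
  Position 8: '(' -> group #3
  Position 14: '(' -> group #4
Total capturing groups: 4

4


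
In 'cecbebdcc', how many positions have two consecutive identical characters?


Looking for consecutive identical characters in 'cecbebdcc':
  pos 0-1: 'c' vs 'e' -> different
  pos 1-2: 'e' vs 'c' -> different
  pos 2-3: 'c' vs 'b' -> different
  pos 3-4: 'b' vs 'e' -> different
  pos 4-5: 'e' vs 'b' -> different
  pos 5-6: 'b' vs 'd' -> different
  pos 6-7: 'd' vs 'c' -> different
  pos 7-8: 'c' vs 'c' -> MATCH ('cc')
Consecutive identical pairs: ['cc']
Count: 1

1


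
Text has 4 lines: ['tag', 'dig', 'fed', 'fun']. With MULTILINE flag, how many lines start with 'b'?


With MULTILINE flag, ^ matches the start of each line.
Lines: ['tag', 'dig', 'fed', 'fun']
Checking which lines start with 'b':
  Line 1: 'tag' -> no
  Line 2: 'dig' -> no
  Line 3: 'fed' -> no
  Line 4: 'fun' -> no
Matching lines: []
Count: 0

0


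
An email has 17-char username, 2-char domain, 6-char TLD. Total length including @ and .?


An email address has format: username@domain.tld
Username length: 17
'@' character: 1
Domain length: 2
'.' character: 1
TLD length: 6
Total = 17 + 1 + 2 + 1 + 6 = 27

27


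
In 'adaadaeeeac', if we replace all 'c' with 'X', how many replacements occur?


re.sub('c', 'X', text) replaces every occurrence of 'c' with 'X'.
Text: 'adaadaeeeac'
Scanning for 'c':
  pos 10: 'c' -> replacement #1
Total replacements: 1

1


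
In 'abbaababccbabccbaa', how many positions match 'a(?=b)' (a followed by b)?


Lookahead 'a(?=b)' matches 'a' only when followed by 'b'.
String: 'abbaababccbabccbaa'
Checking each position where char is 'a':
  pos 0: 'a' -> MATCH (next='b')
  pos 3: 'a' -> no (next='a')
  pos 4: 'a' -> MATCH (next='b')
  pos 6: 'a' -> MATCH (next='b')
  pos 11: 'a' -> MATCH (next='b')
  pos 16: 'a' -> no (next='a')
Matching positions: [0, 4, 6, 11]
Count: 4

4


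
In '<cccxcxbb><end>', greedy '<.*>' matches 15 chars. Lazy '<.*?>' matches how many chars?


Greedy '<.*>' tries to match as MUCH as possible.
Lazy '<.*?>' tries to match as LITTLE as possible.

String: '<cccxcxbb><end>'
Greedy '<.*>' starts at first '<' and extends to the LAST '>': '<cccxcxbb><end>' (15 chars)
Lazy '<.*?>' starts at first '<' and stops at the FIRST '>': '<cccxcxbb>' (10 chars)

10


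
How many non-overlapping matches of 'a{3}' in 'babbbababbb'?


Pattern 'a{3}' matches exactly 3 consecutive a's (greedy, non-overlapping).
String: 'babbbababbb'
Scanning for runs of a's:
  Run at pos 1: 'a' (length 1) -> 0 match(es)
  Run at pos 5: 'a' (length 1) -> 0 match(es)
  Run at pos 7: 'a' (length 1) -> 0 match(es)
Matches found: []
Total: 0

0


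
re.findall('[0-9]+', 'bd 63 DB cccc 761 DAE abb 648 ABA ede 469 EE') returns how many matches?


Pattern '[0-9]+' finds one or more digits.
Text: 'bd 63 DB cccc 761 DAE abb 648 ABA ede 469 EE'
Scanning for matches:
  Match 1: '63'
  Match 2: '761'
  Match 3: '648'
  Match 4: '469'
Total matches: 4

4


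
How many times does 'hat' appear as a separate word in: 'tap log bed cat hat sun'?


Scanning each word for exact match 'hat':
  Word 1: 'tap' -> no
  Word 2: 'log' -> no
  Word 3: 'bed' -> no
  Word 4: 'cat' -> no
  Word 5: 'hat' -> MATCH
  Word 6: 'sun' -> no
Total matches: 1

1


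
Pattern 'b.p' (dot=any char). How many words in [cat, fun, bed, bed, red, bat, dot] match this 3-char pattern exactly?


Pattern 'b.p' means: starts with 'b', any single char, ends with 'p'.
Checking each word (must be exactly 3 chars):
  'cat' (len=3): no
  'fun' (len=3): no
  'bed' (len=3): no
  'bed' (len=3): no
  'red' (len=3): no
  'bat' (len=3): no
  'dot' (len=3): no
Matching words: []
Total: 0

0


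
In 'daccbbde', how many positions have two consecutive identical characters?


Looking for consecutive identical characters in 'daccbbde':
  pos 0-1: 'd' vs 'a' -> different
  pos 1-2: 'a' vs 'c' -> different
  pos 2-3: 'c' vs 'c' -> MATCH ('cc')
  pos 3-4: 'c' vs 'b' -> different
  pos 4-5: 'b' vs 'b' -> MATCH ('bb')
  pos 5-6: 'b' vs 'd' -> different
  pos 6-7: 'd' vs 'e' -> different
Consecutive identical pairs: ['cc', 'bb']
Count: 2

2


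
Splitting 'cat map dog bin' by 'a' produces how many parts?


Splitting by 'a' breaks the string at each occurrence of the separator.
Text: 'cat map dog bin'
Parts after split:
  Part 1: 'c'
  Part 2: 't m'
  Part 3: 'p dog bin'
Total parts: 3

3


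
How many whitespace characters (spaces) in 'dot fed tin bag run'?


\s matches whitespace characters (spaces, tabs, etc.).
Text: 'dot fed tin bag run'
This text has 5 words separated by spaces.
Number of spaces = number of words - 1 = 5 - 1 = 4

4


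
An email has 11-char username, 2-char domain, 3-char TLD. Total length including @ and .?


An email address has format: username@domain.tld
Username length: 11
'@' character: 1
Domain length: 2
'.' character: 1
TLD length: 3
Total = 11 + 1 + 2 + 1 + 3 = 18

18


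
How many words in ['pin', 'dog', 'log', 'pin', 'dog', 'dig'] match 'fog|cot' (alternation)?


Alternation 'fog|cot' matches either 'fog' or 'cot'.
Checking each word:
  'pin' -> no
  'dog' -> no
  'log' -> no
  'pin' -> no
  'dog' -> no
  'dig' -> no
Matches: []
Count: 0

0


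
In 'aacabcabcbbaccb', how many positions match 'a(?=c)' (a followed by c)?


Lookahead 'a(?=c)' matches 'a' only when followed by 'c'.
String: 'aacabcabcbbaccb'
Checking each position where char is 'a':
  pos 0: 'a' -> no (next='a')
  pos 1: 'a' -> MATCH (next='c')
  pos 3: 'a' -> no (next='b')
  pos 6: 'a' -> no (next='b')
  pos 11: 'a' -> MATCH (next='c')
Matching positions: [1, 11]
Count: 2

2


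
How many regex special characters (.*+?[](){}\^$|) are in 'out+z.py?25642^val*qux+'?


Regex special characters are: . * + ? [ ] ( ) { } \ ^ $ |
Scanning 'out+z.py?25642^val*qux+':
  pos 3: '+' -> SPECIAL
  pos 5: '.' -> SPECIAL
  pos 8: '?' -> SPECIAL
  pos 14: '^' -> SPECIAL
  pos 18: '*' -> SPECIAL
  pos 22: '+' -> SPECIAL
Special chars found: ['+', '.', '?', '^', '*', '+']
Total: 6

6


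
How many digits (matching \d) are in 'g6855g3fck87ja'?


\d matches any digit 0-9.
Scanning 'g6855g3fck87ja':
  pos 1: '6' -> DIGIT
  pos 2: '8' -> DIGIT
  pos 3: '5' -> DIGIT
  pos 4: '5' -> DIGIT
  pos 6: '3' -> DIGIT
  pos 10: '8' -> DIGIT
  pos 11: '7' -> DIGIT
Digits found: ['6', '8', '5', '5', '3', '8', '7']
Total: 7

7


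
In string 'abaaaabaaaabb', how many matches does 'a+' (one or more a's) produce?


Pattern 'a+' matches one or more consecutive a's.
String: 'abaaaabaaaabb'
Scanning for runs of a:
  Match 1: 'a' (length 1)
  Match 2: 'aaaa' (length 4)
  Match 3: 'aaaa' (length 4)
Total matches: 3

3


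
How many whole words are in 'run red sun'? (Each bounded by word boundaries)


Word boundaries (\b) mark the start/end of each word.
Text: 'run red sun'
Splitting by whitespace:
  Word 1: 'run'
  Word 2: 'red'
  Word 3: 'sun'
Total whole words: 3

3


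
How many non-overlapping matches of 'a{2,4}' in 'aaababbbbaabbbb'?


Pattern 'a{2,4}' matches between 2 and 4 consecutive a's (greedy).
String: 'aaababbbbaabbbb'
Finding runs of a's and applying greedy matching:
  Run at pos 0: 'aaa' (length 3)
  Run at pos 4: 'a' (length 1)
  Run at pos 9: 'aa' (length 2)
Matches: ['aaa', 'aa']
Count: 2

2


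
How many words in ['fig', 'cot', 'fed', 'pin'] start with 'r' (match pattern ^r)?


Pattern ^r anchors to start of word. Check which words begin with 'r':
  'fig' -> no
  'cot' -> no
  'fed' -> no
  'pin' -> no
Matching words: []
Count: 0

0


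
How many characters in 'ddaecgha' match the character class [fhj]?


Character class [fhj] matches any of: {f, h, j}
Scanning string 'ddaecgha' character by character:
  pos 0: 'd' -> no
  pos 1: 'd' -> no
  pos 2: 'a' -> no
  pos 3: 'e' -> no
  pos 4: 'c' -> no
  pos 5: 'g' -> no
  pos 6: 'h' -> MATCH
  pos 7: 'a' -> no
Total matches: 1

1


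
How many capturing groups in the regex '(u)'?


To count capturing groups, count each '(' that starts a group.
Pattern: '(u)'
Walking through the pattern:
  Position 0: '(' -> group #1
Total capturing groups: 1

1


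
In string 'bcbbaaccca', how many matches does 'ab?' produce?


Pattern 'ab?' matches 'a' optionally followed by 'b'.
String: 'bcbbaaccca'
Scanning left to right for 'a' then checking next char:
  Match 1: 'a' (a not followed by b)
  Match 2: 'a' (a not followed by b)
  Match 3: 'a' (a not followed by b)
Total matches: 3

3


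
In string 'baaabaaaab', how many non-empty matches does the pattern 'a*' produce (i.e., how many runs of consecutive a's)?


Pattern 'a*' matches zero or more a's. We want non-empty runs of consecutive a's.
String: 'baaabaaaab'
Walking through the string to find runs of a's:
  Run 1: positions 1-3 -> 'aaa'
  Run 2: positions 5-8 -> 'aaaa'
Non-empty runs found: ['aaa', 'aaaa']
Count: 2

2


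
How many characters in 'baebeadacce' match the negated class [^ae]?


Negated class [^ae] matches any char NOT in {a, e}
Scanning 'baebeadacce':
  pos 0: 'b' -> MATCH
  pos 1: 'a' -> no (excluded)
  pos 2: 'e' -> no (excluded)
  pos 3: 'b' -> MATCH
  pos 4: 'e' -> no (excluded)
  pos 5: 'a' -> no (excluded)
  pos 6: 'd' -> MATCH
  pos 7: 'a' -> no (excluded)
  pos 8: 'c' -> MATCH
  pos 9: 'c' -> MATCH
  pos 10: 'e' -> no (excluded)
Total matches: 5

5


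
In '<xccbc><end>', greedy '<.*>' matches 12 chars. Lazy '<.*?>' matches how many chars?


Greedy '<.*>' tries to match as MUCH as possible.
Lazy '<.*?>' tries to match as LITTLE as possible.

String: '<xccbc><end>'
Greedy '<.*>' starts at first '<' and extends to the LAST '>': '<xccbc><end>' (12 chars)
Lazy '<.*?>' starts at first '<' and stops at the FIRST '>': '<xccbc>' (7 chars)

7


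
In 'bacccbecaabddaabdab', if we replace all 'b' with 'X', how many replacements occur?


re.sub('b', 'X', text) replaces every occurrence of 'b' with 'X'.
Text: 'bacccbecaabddaabdab'
Scanning for 'b':
  pos 0: 'b' -> replacement #1
  pos 5: 'b' -> replacement #2
  pos 10: 'b' -> replacement #3
  pos 15: 'b' -> replacement #4
  pos 18: 'b' -> replacement #5
Total replacements: 5

5


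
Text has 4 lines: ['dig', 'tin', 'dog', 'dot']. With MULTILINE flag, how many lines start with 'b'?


With MULTILINE flag, ^ matches the start of each line.
Lines: ['dig', 'tin', 'dog', 'dot']
Checking which lines start with 'b':
  Line 1: 'dig' -> no
  Line 2: 'tin' -> no
  Line 3: 'dog' -> no
  Line 4: 'dot' -> no
Matching lines: []
Count: 0

0


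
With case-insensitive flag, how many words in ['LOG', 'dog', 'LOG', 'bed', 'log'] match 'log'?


Case-insensitive matching: compare each word's lowercase form to 'log'.
  'LOG' -> lower='log' -> MATCH
  'dog' -> lower='dog' -> no
  'LOG' -> lower='log' -> MATCH
  'bed' -> lower='bed' -> no
  'log' -> lower='log' -> MATCH
Matches: ['LOG', 'LOG', 'log']
Count: 3

3


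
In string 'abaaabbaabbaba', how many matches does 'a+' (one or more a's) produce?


Pattern 'a+' matches one or more consecutive a's.
String: 'abaaabbaabbaba'
Scanning for runs of a:
  Match 1: 'a' (length 1)
  Match 2: 'aaa' (length 3)
  Match 3: 'aa' (length 2)
  Match 4: 'a' (length 1)
  Match 5: 'a' (length 1)
Total matches: 5

5


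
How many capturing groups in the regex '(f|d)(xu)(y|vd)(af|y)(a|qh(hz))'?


To count capturing groups, count each '(' that starts a group.
Pattern: '(f|d)(xu)(y|vd)(af|y)(a|qh(hz))'
Walking through the pattern:
  Position 0: '(' -> group #1
  Position 5: '(' -> group #2
  Position 9: '(' -> group #3
  Position 15: '(' -> group #4
  Position 21: '(' -> group #5
  Position 26: '(' -> group #6
Total capturing groups: 6

6


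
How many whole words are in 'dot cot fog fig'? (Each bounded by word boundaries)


Word boundaries (\b) mark the start/end of each word.
Text: 'dot cot fog fig'
Splitting by whitespace:
  Word 1: 'dot'
  Word 2: 'cot'
  Word 3: 'fog'
  Word 4: 'fig'
Total whole words: 4

4


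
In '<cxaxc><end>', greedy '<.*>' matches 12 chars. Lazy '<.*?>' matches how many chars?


Greedy '<.*>' tries to match as MUCH as possible.
Lazy '<.*?>' tries to match as LITTLE as possible.

String: '<cxaxc><end>'
Greedy '<.*>' starts at first '<' and extends to the LAST '>': '<cxaxc><end>' (12 chars)
Lazy '<.*?>' starts at first '<' and stops at the FIRST '>': '<cxaxc>' (7 chars)

7


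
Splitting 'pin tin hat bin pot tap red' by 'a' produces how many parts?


Splitting by 'a' breaks the string at each occurrence of the separator.
Text: 'pin tin hat bin pot tap red'
Parts after split:
  Part 1: 'pin tin h'
  Part 2: 't bin pot t'
  Part 3: 'p red'
Total parts: 3

3


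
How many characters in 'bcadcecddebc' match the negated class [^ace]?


Negated class [^ace] matches any char NOT in {a, c, e}
Scanning 'bcadcecddebc':
  pos 0: 'b' -> MATCH
  pos 1: 'c' -> no (excluded)
  pos 2: 'a' -> no (excluded)
  pos 3: 'd' -> MATCH
  pos 4: 'c' -> no (excluded)
  pos 5: 'e' -> no (excluded)
  pos 6: 'c' -> no (excluded)
  pos 7: 'd' -> MATCH
  pos 8: 'd' -> MATCH
  pos 9: 'e' -> no (excluded)
  pos 10: 'b' -> MATCH
  pos 11: 'c' -> no (excluded)
Total matches: 5

5


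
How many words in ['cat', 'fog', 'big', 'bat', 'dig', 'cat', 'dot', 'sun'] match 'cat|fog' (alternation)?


Alternation 'cat|fog' matches either 'cat' or 'fog'.
Checking each word:
  'cat' -> MATCH
  'fog' -> MATCH
  'big' -> no
  'bat' -> no
  'dig' -> no
  'cat' -> MATCH
  'dot' -> no
  'sun' -> no
Matches: ['cat', 'fog', 'cat']
Count: 3

3


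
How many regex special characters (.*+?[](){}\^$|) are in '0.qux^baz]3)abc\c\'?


Regex special characters are: . * + ? [ ] ( ) { } \ ^ $ |
Scanning '0.qux^baz]3)abc\c\':
  pos 1: '.' -> SPECIAL
  pos 5: '^' -> SPECIAL
  pos 9: ']' -> SPECIAL
  pos 11: ')' -> SPECIAL
  pos 15: '\' -> SPECIAL
  pos 17: '\' -> SPECIAL
Special chars found: ['.', '^', ']', ')', '\\', '\\']
Total: 6

6


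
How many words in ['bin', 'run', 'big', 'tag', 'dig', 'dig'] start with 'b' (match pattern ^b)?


Pattern ^b anchors to start of word. Check which words begin with 'b':
  'bin' -> MATCH (starts with 'b')
  'run' -> no
  'big' -> MATCH (starts with 'b')
  'tag' -> no
  'dig' -> no
  'dig' -> no
Matching words: ['bin', 'big']
Count: 2

2


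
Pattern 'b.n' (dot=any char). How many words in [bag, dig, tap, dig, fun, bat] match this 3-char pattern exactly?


Pattern 'b.n' means: starts with 'b', any single char, ends with 'n'.
Checking each word (must be exactly 3 chars):
  'bag' (len=3): no
  'dig' (len=3): no
  'tap' (len=3): no
  'dig' (len=3): no
  'fun' (len=3): no
  'bat' (len=3): no
Matching words: []
Total: 0

0


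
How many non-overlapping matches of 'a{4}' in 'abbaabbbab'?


Pattern 'a{4}' matches exactly 4 consecutive a's (greedy, non-overlapping).
String: 'abbaabbbab'
Scanning for runs of a's:
  Run at pos 0: 'a' (length 1) -> 0 match(es)
  Run at pos 3: 'aa' (length 2) -> 0 match(es)
  Run at pos 8: 'a' (length 1) -> 0 match(es)
Matches found: []
Total: 0

0


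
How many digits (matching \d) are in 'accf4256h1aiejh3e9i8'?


\d matches any digit 0-9.
Scanning 'accf4256h1aiejh3e9i8':
  pos 4: '4' -> DIGIT
  pos 5: '2' -> DIGIT
  pos 6: '5' -> DIGIT
  pos 7: '6' -> DIGIT
  pos 9: '1' -> DIGIT
  pos 15: '3' -> DIGIT
  pos 17: '9' -> DIGIT
  pos 19: '8' -> DIGIT
Digits found: ['4', '2', '5', '6', '1', '3', '9', '8']
Total: 8

8


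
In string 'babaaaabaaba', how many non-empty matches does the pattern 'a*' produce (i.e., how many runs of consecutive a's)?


Pattern 'a*' matches zero or more a's. We want non-empty runs of consecutive a's.
String: 'babaaaabaaba'
Walking through the string to find runs of a's:
  Run 1: positions 1-1 -> 'a'
  Run 2: positions 3-6 -> 'aaaa'
  Run 3: positions 8-9 -> 'aa'
  Run 4: positions 11-11 -> 'a'
Non-empty runs found: ['a', 'aaaa', 'aa', 'a']
Count: 4

4


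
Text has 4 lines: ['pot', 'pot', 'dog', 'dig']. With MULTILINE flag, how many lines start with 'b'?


With MULTILINE flag, ^ matches the start of each line.
Lines: ['pot', 'pot', 'dog', 'dig']
Checking which lines start with 'b':
  Line 1: 'pot' -> no
  Line 2: 'pot' -> no
  Line 3: 'dog' -> no
  Line 4: 'dig' -> no
Matching lines: []
Count: 0

0


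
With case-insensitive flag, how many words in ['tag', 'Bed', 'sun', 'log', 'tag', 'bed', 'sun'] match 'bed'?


Case-insensitive matching: compare each word's lowercase form to 'bed'.
  'tag' -> lower='tag' -> no
  'Bed' -> lower='bed' -> MATCH
  'sun' -> lower='sun' -> no
  'log' -> lower='log' -> no
  'tag' -> lower='tag' -> no
  'bed' -> lower='bed' -> MATCH
  'sun' -> lower='sun' -> no
Matches: ['Bed', 'bed']
Count: 2

2


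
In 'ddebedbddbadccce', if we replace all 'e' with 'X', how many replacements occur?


re.sub('e', 'X', text) replaces every occurrence of 'e' with 'X'.
Text: 'ddebedbddbadccce'
Scanning for 'e':
  pos 2: 'e' -> replacement #1
  pos 4: 'e' -> replacement #2
  pos 15: 'e' -> replacement #3
Total replacements: 3

3


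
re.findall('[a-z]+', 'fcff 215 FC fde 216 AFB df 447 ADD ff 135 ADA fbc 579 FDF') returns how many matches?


Pattern '[a-z]+' finds one or more lowercase letters.
Text: 'fcff 215 FC fde 216 AFB df 447 ADD ff 135 ADA fbc 579 FDF'
Scanning for matches:
  Match 1: 'fcff'
  Match 2: 'fde'
  Match 3: 'df'
  Match 4: 'ff'
  Match 5: 'fbc'
Total matches: 5

5


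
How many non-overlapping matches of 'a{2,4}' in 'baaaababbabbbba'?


Pattern 'a{2,4}' matches between 2 and 4 consecutive a's (greedy).
String: 'baaaababbabbbba'
Finding runs of a's and applying greedy matching:
  Run at pos 1: 'aaaa' (length 4)
  Run at pos 6: 'a' (length 1)
  Run at pos 9: 'a' (length 1)
  Run at pos 14: 'a' (length 1)
Matches: ['aaaa']
Count: 1

1


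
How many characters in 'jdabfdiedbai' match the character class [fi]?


Character class [fi] matches any of: {f, i}
Scanning string 'jdabfdiedbai' character by character:
  pos 0: 'j' -> no
  pos 1: 'd' -> no
  pos 2: 'a' -> no
  pos 3: 'b' -> no
  pos 4: 'f' -> MATCH
  pos 5: 'd' -> no
  pos 6: 'i' -> MATCH
  pos 7: 'e' -> no
  pos 8: 'd' -> no
  pos 9: 'b' -> no
  pos 10: 'a' -> no
  pos 11: 'i' -> MATCH
Total matches: 3

3


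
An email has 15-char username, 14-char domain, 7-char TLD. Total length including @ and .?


An email address has format: username@domain.tld
Username length: 15
'@' character: 1
Domain length: 14
'.' character: 1
TLD length: 7
Total = 15 + 1 + 14 + 1 + 7 = 38

38


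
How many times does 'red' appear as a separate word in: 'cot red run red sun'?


Scanning each word for exact match 'red':
  Word 1: 'cot' -> no
  Word 2: 'red' -> MATCH
  Word 3: 'run' -> no
  Word 4: 'red' -> MATCH
  Word 5: 'sun' -> no
Total matches: 2

2


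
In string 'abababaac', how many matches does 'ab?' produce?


Pattern 'ab?' matches 'a' optionally followed by 'b'.
String: 'abababaac'
Scanning left to right for 'a' then checking next char:
  Match 1: 'ab' (a followed by b)
  Match 2: 'ab' (a followed by b)
  Match 3: 'ab' (a followed by b)
  Match 4: 'a' (a not followed by b)
  Match 5: 'a' (a not followed by b)
Total matches: 5

5


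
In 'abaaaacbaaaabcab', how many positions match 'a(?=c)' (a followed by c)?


Lookahead 'a(?=c)' matches 'a' only when followed by 'c'.
String: 'abaaaacbaaaabcab'
Checking each position where char is 'a':
  pos 0: 'a' -> no (next='b')
  pos 2: 'a' -> no (next='a')
  pos 3: 'a' -> no (next='a')
  pos 4: 'a' -> no (next='a')
  pos 5: 'a' -> MATCH (next='c')
  pos 8: 'a' -> no (next='a')
  pos 9: 'a' -> no (next='a')
  pos 10: 'a' -> no (next='a')
  pos 11: 'a' -> no (next='b')
  pos 14: 'a' -> no (next='b')
Matching positions: [5]
Count: 1

1


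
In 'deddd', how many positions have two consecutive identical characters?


Looking for consecutive identical characters in 'deddd':
  pos 0-1: 'd' vs 'e' -> different
  pos 1-2: 'e' vs 'd' -> different
  pos 2-3: 'd' vs 'd' -> MATCH ('dd')
  pos 3-4: 'd' vs 'd' -> MATCH ('dd')
Consecutive identical pairs: ['dd', 'dd']
Count: 2

2


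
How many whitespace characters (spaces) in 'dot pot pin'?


\s matches whitespace characters (spaces, tabs, etc.).
Text: 'dot pot pin'
This text has 3 words separated by spaces.
Number of spaces = number of words - 1 = 3 - 1 = 2

2


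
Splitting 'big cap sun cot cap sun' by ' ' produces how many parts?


Splitting by ' ' breaks the string at each occurrence of the separator.
Text: 'big cap sun cot cap sun'
Parts after split:
  Part 1: 'big'
  Part 2: 'cap'
  Part 3: 'sun'
  Part 4: 'cot'
  Part 5: 'cap'
  Part 6: 'sun'
Total parts: 6

6


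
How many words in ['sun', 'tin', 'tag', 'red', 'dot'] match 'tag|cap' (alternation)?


Alternation 'tag|cap' matches either 'tag' or 'cap'.
Checking each word:
  'sun' -> no
  'tin' -> no
  'tag' -> MATCH
  'red' -> no
  'dot' -> no
Matches: ['tag']
Count: 1

1


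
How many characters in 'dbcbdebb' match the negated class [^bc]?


Negated class [^bc] matches any char NOT in {b, c}
Scanning 'dbcbdebb':
  pos 0: 'd' -> MATCH
  pos 1: 'b' -> no (excluded)
  pos 2: 'c' -> no (excluded)
  pos 3: 'b' -> no (excluded)
  pos 4: 'd' -> MATCH
  pos 5: 'e' -> MATCH
  pos 6: 'b' -> no (excluded)
  pos 7: 'b' -> no (excluded)
Total matches: 3

3


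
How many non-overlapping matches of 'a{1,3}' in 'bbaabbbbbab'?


Pattern 'a{1,3}' matches between 1 and 3 consecutive a's (greedy).
String: 'bbaabbbbbab'
Finding runs of a's and applying greedy matching:
  Run at pos 2: 'aa' (length 2)
  Run at pos 9: 'a' (length 1)
Matches: ['aa', 'a']
Count: 2

2


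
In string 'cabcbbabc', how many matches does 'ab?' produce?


Pattern 'ab?' matches 'a' optionally followed by 'b'.
String: 'cabcbbabc'
Scanning left to right for 'a' then checking next char:
  Match 1: 'ab' (a followed by b)
  Match 2: 'ab' (a followed by b)
Total matches: 2

2


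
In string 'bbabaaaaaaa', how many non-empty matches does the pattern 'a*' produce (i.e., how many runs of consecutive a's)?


Pattern 'a*' matches zero or more a's. We want non-empty runs of consecutive a's.
String: 'bbabaaaaaaa'
Walking through the string to find runs of a's:
  Run 1: positions 2-2 -> 'a'
  Run 2: positions 4-10 -> 'aaaaaaa'
Non-empty runs found: ['a', 'aaaaaaa']
Count: 2

2


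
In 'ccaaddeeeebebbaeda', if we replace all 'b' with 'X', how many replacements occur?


re.sub('b', 'X', text) replaces every occurrence of 'b' with 'X'.
Text: 'ccaaddeeeebebbaeda'
Scanning for 'b':
  pos 10: 'b' -> replacement #1
  pos 12: 'b' -> replacement #2
  pos 13: 'b' -> replacement #3
Total replacements: 3

3


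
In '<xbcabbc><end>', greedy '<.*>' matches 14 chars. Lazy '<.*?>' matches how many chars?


Greedy '<.*>' tries to match as MUCH as possible.
Lazy '<.*?>' tries to match as LITTLE as possible.

String: '<xbcabbc><end>'
Greedy '<.*>' starts at first '<' and extends to the LAST '>': '<xbcabbc><end>' (14 chars)
Lazy '<.*?>' starts at first '<' and stops at the FIRST '>': '<xbcabbc>' (9 chars)

9


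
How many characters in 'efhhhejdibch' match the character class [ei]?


Character class [ei] matches any of: {e, i}
Scanning string 'efhhhejdibch' character by character:
  pos 0: 'e' -> MATCH
  pos 1: 'f' -> no
  pos 2: 'h' -> no
  pos 3: 'h' -> no
  pos 4: 'h' -> no
  pos 5: 'e' -> MATCH
  pos 6: 'j' -> no
  pos 7: 'd' -> no
  pos 8: 'i' -> MATCH
  pos 9: 'b' -> no
  pos 10: 'c' -> no
  pos 11: 'h' -> no
Total matches: 3

3


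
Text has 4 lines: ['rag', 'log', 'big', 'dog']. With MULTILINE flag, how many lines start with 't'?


With MULTILINE flag, ^ matches the start of each line.
Lines: ['rag', 'log', 'big', 'dog']
Checking which lines start with 't':
  Line 1: 'rag' -> no
  Line 2: 'log' -> no
  Line 3: 'big' -> no
  Line 4: 'dog' -> no
Matching lines: []
Count: 0

0


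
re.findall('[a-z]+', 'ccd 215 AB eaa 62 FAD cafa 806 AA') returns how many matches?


Pattern '[a-z]+' finds one or more lowercase letters.
Text: 'ccd 215 AB eaa 62 FAD cafa 806 AA'
Scanning for matches:
  Match 1: 'ccd'
  Match 2: 'eaa'
  Match 3: 'cafa'
Total matches: 3

3


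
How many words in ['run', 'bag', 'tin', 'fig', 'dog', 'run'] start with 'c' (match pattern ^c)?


Pattern ^c anchors to start of word. Check which words begin with 'c':
  'run' -> no
  'bag' -> no
  'tin' -> no
  'fig' -> no
  'dog' -> no
  'run' -> no
Matching words: []
Count: 0

0


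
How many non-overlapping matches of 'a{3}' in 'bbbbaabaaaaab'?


Pattern 'a{3}' matches exactly 3 consecutive a's (greedy, non-overlapping).
String: 'bbbbaabaaaaab'
Scanning for runs of a's:
  Run at pos 4: 'aa' (length 2) -> 0 match(es)
  Run at pos 7: 'aaaaa' (length 5) -> 1 match(es)
Matches found: ['aaa']
Total: 1

1


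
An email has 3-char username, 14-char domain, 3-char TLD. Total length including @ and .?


An email address has format: username@domain.tld
Username length: 3
'@' character: 1
Domain length: 14
'.' character: 1
TLD length: 3
Total = 3 + 1 + 14 + 1 + 3 = 22

22


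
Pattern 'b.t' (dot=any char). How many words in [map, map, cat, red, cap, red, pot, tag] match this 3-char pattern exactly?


Pattern 'b.t' means: starts with 'b', any single char, ends with 't'.
Checking each word (must be exactly 3 chars):
  'map' (len=3): no
  'map' (len=3): no
  'cat' (len=3): no
  'red' (len=3): no
  'cap' (len=3): no
  'red' (len=3): no
  'pot' (len=3): no
  'tag' (len=3): no
Matching words: []
Total: 0

0


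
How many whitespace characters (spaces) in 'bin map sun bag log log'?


\s matches whitespace characters (spaces, tabs, etc.).
Text: 'bin map sun bag log log'
This text has 6 words separated by spaces.
Number of spaces = number of words - 1 = 6 - 1 = 5

5


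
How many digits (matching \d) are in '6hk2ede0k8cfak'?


\d matches any digit 0-9.
Scanning '6hk2ede0k8cfak':
  pos 0: '6' -> DIGIT
  pos 3: '2' -> DIGIT
  pos 7: '0' -> DIGIT
  pos 9: '8' -> DIGIT
Digits found: ['6', '2', '0', '8']
Total: 4

4


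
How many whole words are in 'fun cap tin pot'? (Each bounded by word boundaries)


Word boundaries (\b) mark the start/end of each word.
Text: 'fun cap tin pot'
Splitting by whitespace:
  Word 1: 'fun'
  Word 2: 'cap'
  Word 3: 'tin'
  Word 4: 'pot'
Total whole words: 4

4


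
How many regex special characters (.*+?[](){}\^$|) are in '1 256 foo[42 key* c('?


Regex special characters are: . * + ? [ ] ( ) { } \ ^ $ |
Scanning '1 256 foo[42 key* c(':
  pos 9: '[' -> SPECIAL
  pos 16: '*' -> SPECIAL
  pos 19: '(' -> SPECIAL
Special chars found: ['[', '*', '(']
Total: 3

3


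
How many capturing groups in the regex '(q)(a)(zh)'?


To count capturing groups, count each '(' that starts a group.
Pattern: '(q)(a)(zh)'
Walking through the pattern:
  Position 0: '(' -> group #1
  Position 3: '(' -> group #2
  Position 6: '(' -> group #3
Total capturing groups: 3

3


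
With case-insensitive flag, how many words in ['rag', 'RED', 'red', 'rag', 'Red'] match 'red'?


Case-insensitive matching: compare each word's lowercase form to 'red'.
  'rag' -> lower='rag' -> no
  'RED' -> lower='red' -> MATCH
  'red' -> lower='red' -> MATCH
  'rag' -> lower='rag' -> no
  'Red' -> lower='red' -> MATCH
Matches: ['RED', 'red', 'Red']
Count: 3

3


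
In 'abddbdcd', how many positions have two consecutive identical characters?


Looking for consecutive identical characters in 'abddbdcd':
  pos 0-1: 'a' vs 'b' -> different
  pos 1-2: 'b' vs 'd' -> different
  pos 2-3: 'd' vs 'd' -> MATCH ('dd')
  pos 3-4: 'd' vs 'b' -> different
  pos 4-5: 'b' vs 'd' -> different
  pos 5-6: 'd' vs 'c' -> different
  pos 6-7: 'c' vs 'd' -> different
Consecutive identical pairs: ['dd']
Count: 1

1


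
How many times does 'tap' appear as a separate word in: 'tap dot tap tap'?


Scanning each word for exact match 'tap':
  Word 1: 'tap' -> MATCH
  Word 2: 'dot' -> no
  Word 3: 'tap' -> MATCH
  Word 4: 'tap' -> MATCH
Total matches: 3

3


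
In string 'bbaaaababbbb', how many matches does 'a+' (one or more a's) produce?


Pattern 'a+' matches one or more consecutive a's.
String: 'bbaaaababbbb'
Scanning for runs of a:
  Match 1: 'aaaa' (length 4)
  Match 2: 'a' (length 1)
Total matches: 2

2


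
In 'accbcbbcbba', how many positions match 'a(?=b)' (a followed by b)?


Lookahead 'a(?=b)' matches 'a' only when followed by 'b'.
String: 'accbcbbcbba'
Checking each position where char is 'a':
  pos 0: 'a' -> no (next='c')
Matching positions: []
Count: 0

0


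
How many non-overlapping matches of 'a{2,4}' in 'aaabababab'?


Pattern 'a{2,4}' matches between 2 and 4 consecutive a's (greedy).
String: 'aaabababab'
Finding runs of a's and applying greedy matching:
  Run at pos 0: 'aaa' (length 3)
  Run at pos 4: 'a' (length 1)
  Run at pos 6: 'a' (length 1)
  Run at pos 8: 'a' (length 1)
Matches: ['aaa']
Count: 1

1


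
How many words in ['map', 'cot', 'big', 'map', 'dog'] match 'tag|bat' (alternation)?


Alternation 'tag|bat' matches either 'tag' or 'bat'.
Checking each word:
  'map' -> no
  'cot' -> no
  'big' -> no
  'map' -> no
  'dog' -> no
Matches: []
Count: 0

0


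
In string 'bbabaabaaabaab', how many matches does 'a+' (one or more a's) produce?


Pattern 'a+' matches one or more consecutive a's.
String: 'bbabaabaaabaab'
Scanning for runs of a:
  Match 1: 'a' (length 1)
  Match 2: 'aa' (length 2)
  Match 3: 'aaa' (length 3)
  Match 4: 'aa' (length 2)
Total matches: 4

4


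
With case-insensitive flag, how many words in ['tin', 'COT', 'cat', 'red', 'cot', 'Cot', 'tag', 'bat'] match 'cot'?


Case-insensitive matching: compare each word's lowercase form to 'cot'.
  'tin' -> lower='tin' -> no
  'COT' -> lower='cot' -> MATCH
  'cat' -> lower='cat' -> no
  'red' -> lower='red' -> no
  'cot' -> lower='cot' -> MATCH
  'Cot' -> lower='cot' -> MATCH
  'tag' -> lower='tag' -> no
  'bat' -> lower='bat' -> no
Matches: ['COT', 'cot', 'Cot']
Count: 3

3


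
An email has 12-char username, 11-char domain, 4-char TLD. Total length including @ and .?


An email address has format: username@domain.tld
Username length: 12
'@' character: 1
Domain length: 11
'.' character: 1
TLD length: 4
Total = 12 + 1 + 11 + 1 + 4 = 29

29


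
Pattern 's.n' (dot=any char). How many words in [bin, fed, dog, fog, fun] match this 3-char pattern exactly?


Pattern 's.n' means: starts with 's', any single char, ends with 'n'.
Checking each word (must be exactly 3 chars):
  'bin' (len=3): no
  'fed' (len=3): no
  'dog' (len=3): no
  'fog' (len=3): no
  'fun' (len=3): no
Matching words: []
Total: 0

0


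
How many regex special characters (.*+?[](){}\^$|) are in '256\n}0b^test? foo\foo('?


Regex special characters are: . * + ? [ ] ( ) { } \ ^ $ |
Scanning '256\n}0b^test? foo\foo(':
  pos 3: '\' -> SPECIAL
  pos 5: '}' -> SPECIAL
  pos 8: '^' -> SPECIAL
  pos 13: '?' -> SPECIAL
  pos 18: '\' -> SPECIAL
  pos 22: '(' -> SPECIAL
Special chars found: ['\\', '}', '^', '?', '\\', '(']
Total: 6

6


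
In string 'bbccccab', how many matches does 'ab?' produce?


Pattern 'ab?' matches 'a' optionally followed by 'b'.
String: 'bbccccab'
Scanning left to right for 'a' then checking next char:
  Match 1: 'ab' (a followed by b)
Total matches: 1

1


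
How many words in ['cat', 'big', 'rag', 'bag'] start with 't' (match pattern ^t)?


Pattern ^t anchors to start of word. Check which words begin with 't':
  'cat' -> no
  'big' -> no
  'rag' -> no
  'bag' -> no
Matching words: []
Count: 0

0


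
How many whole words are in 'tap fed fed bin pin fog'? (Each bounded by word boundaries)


Word boundaries (\b) mark the start/end of each word.
Text: 'tap fed fed bin pin fog'
Splitting by whitespace:
  Word 1: 'tap'
  Word 2: 'fed'
  Word 3: 'fed'
  Word 4: 'bin'
  Word 5: 'pin'
  Word 6: 'fog'
Total whole words: 6

6


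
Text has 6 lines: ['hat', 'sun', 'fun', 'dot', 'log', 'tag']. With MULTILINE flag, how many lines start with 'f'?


With MULTILINE flag, ^ matches the start of each line.
Lines: ['hat', 'sun', 'fun', 'dot', 'log', 'tag']
Checking which lines start with 'f':
  Line 1: 'hat' -> no
  Line 2: 'sun' -> no
  Line 3: 'fun' -> MATCH
  Line 4: 'dot' -> no
  Line 5: 'log' -> no
  Line 6: 'tag' -> no
Matching lines: ['fun']
Count: 1

1


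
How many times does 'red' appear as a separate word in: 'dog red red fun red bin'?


Scanning each word for exact match 'red':
  Word 1: 'dog' -> no
  Word 2: 'red' -> MATCH
  Word 3: 'red' -> MATCH
  Word 4: 'fun' -> no
  Word 5: 'red' -> MATCH
  Word 6: 'bin' -> no
Total matches: 3

3


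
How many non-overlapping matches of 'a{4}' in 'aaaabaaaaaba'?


Pattern 'a{4}' matches exactly 4 consecutive a's (greedy, non-overlapping).
String: 'aaaabaaaaaba'
Scanning for runs of a's:
  Run at pos 0: 'aaaa' (length 4) -> 1 match(es)
  Run at pos 5: 'aaaaa' (length 5) -> 1 match(es)
  Run at pos 11: 'a' (length 1) -> 0 match(es)
Matches found: ['aaaa', 'aaaa']
Total: 2

2


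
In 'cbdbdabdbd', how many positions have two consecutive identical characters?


Looking for consecutive identical characters in 'cbdbdabdbd':
  pos 0-1: 'c' vs 'b' -> different
  pos 1-2: 'b' vs 'd' -> different
  pos 2-3: 'd' vs 'b' -> different
  pos 3-4: 'b' vs 'd' -> different
  pos 4-5: 'd' vs 'a' -> different
  pos 5-6: 'a' vs 'b' -> different
  pos 6-7: 'b' vs 'd' -> different
  pos 7-8: 'd' vs 'b' -> different
  pos 8-9: 'b' vs 'd' -> different
Consecutive identical pairs: []
Count: 0

0


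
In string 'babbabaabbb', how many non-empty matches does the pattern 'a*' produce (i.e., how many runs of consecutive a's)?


Pattern 'a*' matches zero or more a's. We want non-empty runs of consecutive a's.
String: 'babbabaabbb'
Walking through the string to find runs of a's:
  Run 1: positions 1-1 -> 'a'
  Run 2: positions 4-4 -> 'a'
  Run 3: positions 6-7 -> 'aa'
Non-empty runs found: ['a', 'a', 'aa']
Count: 3

3
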